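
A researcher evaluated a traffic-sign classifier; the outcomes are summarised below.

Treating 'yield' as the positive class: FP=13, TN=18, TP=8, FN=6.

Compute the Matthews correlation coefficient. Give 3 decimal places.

0.141

MCC = (TP·TN − FP·FN) / √((TP+FP)(TP+FN)(TN+FP)(TN+FN))
Numerator = 8·18 − 13·6 = 66
Denominator = √(21·14·31·24) = √218736 = 467.6922
MCC = 66 / 467.6922 = 0.141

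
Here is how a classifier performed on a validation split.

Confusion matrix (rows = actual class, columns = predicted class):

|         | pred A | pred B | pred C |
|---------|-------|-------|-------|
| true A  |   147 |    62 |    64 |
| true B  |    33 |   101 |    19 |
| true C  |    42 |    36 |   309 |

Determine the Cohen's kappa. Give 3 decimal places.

Observed agreement pₒ = trace/N = 557/813 = 0.6851
Expected agreement pₑ = Σ (rowᵢ·colᵢ)/N² = (273·222 + 153·199 + 387·392)/813² = 0.3673
κ = (pₒ − pₑ)/(1 − pₑ) = (0.6851 − 0.3673)/(1 − 0.3673) = 0.502

0.502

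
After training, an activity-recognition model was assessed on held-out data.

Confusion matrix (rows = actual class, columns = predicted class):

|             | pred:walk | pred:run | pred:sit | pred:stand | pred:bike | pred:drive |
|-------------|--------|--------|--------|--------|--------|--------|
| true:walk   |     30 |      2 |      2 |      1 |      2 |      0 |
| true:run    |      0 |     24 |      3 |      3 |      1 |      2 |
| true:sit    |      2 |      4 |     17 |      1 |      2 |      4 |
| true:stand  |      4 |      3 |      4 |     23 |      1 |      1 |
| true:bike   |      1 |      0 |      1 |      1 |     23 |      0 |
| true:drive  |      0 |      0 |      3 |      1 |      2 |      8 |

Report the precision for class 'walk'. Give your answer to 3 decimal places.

0.811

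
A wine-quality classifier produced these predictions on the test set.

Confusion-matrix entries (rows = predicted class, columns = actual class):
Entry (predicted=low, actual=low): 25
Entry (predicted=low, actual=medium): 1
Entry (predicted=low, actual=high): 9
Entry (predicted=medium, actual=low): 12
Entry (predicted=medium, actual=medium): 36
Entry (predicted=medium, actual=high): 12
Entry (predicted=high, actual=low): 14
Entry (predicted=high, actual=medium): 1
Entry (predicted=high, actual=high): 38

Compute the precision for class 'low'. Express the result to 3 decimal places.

0.714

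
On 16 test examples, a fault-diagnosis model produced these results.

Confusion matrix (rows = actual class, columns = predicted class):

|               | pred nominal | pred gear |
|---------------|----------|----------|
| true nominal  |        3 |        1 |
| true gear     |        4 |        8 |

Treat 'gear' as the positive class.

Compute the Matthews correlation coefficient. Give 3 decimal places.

0.364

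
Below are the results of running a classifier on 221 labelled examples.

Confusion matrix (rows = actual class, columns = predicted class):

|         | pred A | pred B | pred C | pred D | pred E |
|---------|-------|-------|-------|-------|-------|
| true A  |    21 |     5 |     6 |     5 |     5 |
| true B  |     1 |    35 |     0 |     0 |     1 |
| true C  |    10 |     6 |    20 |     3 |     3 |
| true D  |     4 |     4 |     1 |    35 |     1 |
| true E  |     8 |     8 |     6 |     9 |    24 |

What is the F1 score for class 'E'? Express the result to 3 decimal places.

Treat 'E' as positive and all other classes as negative.
F1 score = 2·TP/(2·TP+FP+FN).
E: TP=24, FP=5+1+3+1=10, FN=8+8+6+9=31 → 48/89 = 0.5393

0.539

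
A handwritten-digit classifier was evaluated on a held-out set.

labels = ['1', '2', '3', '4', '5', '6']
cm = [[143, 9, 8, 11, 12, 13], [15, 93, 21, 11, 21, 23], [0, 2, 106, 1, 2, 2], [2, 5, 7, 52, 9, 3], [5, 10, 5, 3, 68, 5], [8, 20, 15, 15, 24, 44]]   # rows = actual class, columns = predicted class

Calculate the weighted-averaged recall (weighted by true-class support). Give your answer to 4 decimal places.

Per-class recall (TP/(TP+FN)):
  1: TP=143, FN=9+8+11+12+13=53 → 143/196 = 0.72959
  2: TP=93, FN=15+21+11+21+23=91 → 93/184 = 0.50543
  3: TP=106, FN=0+2+1+2+2=7 → 106/113 = 0.93805
  4: TP=52, FN=2+5+7+9+3=26 → 52/78 = 0.66667
  5: TP=68, FN=5+10+5+3+5=28 → 68/96 = 0.70833
  6: TP=44, FN=8+20+15+15+24=82 → 44/126 = 0.34921
Weighted-recall = Σ (supportᵢ/N)·recallᵢ with N=793: (196/793)·0.72959 + (184/793)·0.50543 + (113/793)·0.93805 + (78/793)·0.66667 + (96/793)·0.70833 + (126/793)·0.34921 = 0.6381

0.6381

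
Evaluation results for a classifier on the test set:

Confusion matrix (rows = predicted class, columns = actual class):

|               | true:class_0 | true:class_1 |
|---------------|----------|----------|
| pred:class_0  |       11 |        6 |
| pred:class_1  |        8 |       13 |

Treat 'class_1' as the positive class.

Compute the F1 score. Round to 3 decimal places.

Precision = TP/(TP+FP) = 13/21 = 0.6190
Recall = TP/(TP+FN) = 13/19 = 0.6842
F1 = 2·TP/(2·TP+FP+FN) = 26/40 = 0.650

0.650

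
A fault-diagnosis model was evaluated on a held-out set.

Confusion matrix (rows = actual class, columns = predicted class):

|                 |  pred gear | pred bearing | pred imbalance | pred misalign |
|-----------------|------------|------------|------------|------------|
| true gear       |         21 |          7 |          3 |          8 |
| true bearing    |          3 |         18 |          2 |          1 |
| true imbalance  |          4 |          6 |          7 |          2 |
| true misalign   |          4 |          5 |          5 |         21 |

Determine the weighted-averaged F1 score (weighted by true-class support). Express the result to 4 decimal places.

0.5709

Per-class F1 score (2·TP/(2·TP+FP+FN)):
  gear: TP=21, FP=3+4+4=11, FN=7+3+8=18 → 42/71 = 0.59155
  bearing: TP=18, FP=7+6+5=18, FN=3+2+1=6 → 36/60 = 0.60000
  imbalance: TP=7, FP=3+2+5=10, FN=4+6+2=12 → 14/36 = 0.38889
  misalign: TP=21, FP=8+1+2=11, FN=4+5+5=14 → 42/67 = 0.62687
Weighted-F1 score = Σ (supportᵢ/N)·F1 scoreᵢ with N=117: (39/117)·0.59155 + (24/117)·0.60000 + (19/117)·0.38889 + (35/117)·0.62687 = 0.5709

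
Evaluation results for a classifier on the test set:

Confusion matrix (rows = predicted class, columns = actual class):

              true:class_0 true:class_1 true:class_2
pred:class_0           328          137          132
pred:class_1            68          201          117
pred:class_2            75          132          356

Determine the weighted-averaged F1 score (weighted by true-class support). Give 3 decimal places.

Per-class F1 score (2·TP/(2·TP+FP+FN)):
  class_0: TP=328, FP=137+132=269, FN=68+75=143 → 656/1068 = 0.6142
  class_1: TP=201, FP=68+117=185, FN=137+132=269 → 402/856 = 0.4696
  class_2: TP=356, FP=75+132=207, FN=132+117=249 → 712/1168 = 0.6096
Weighted-F1 score = Σ (supportᵢ/N)·F1 scoreᵢ with N=1546: (471/1546)·0.6142 + (470/1546)·0.4696 + (605/1546)·0.6096 = 0.568

0.568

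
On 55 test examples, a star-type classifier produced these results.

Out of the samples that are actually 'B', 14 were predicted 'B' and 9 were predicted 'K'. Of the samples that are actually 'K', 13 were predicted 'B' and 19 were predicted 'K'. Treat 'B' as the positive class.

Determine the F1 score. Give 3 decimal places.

0.560

Precision = TP/(TP+FP) = 14/27 = 0.5185
Recall = TP/(TP+FN) = 14/23 = 0.6087
F1 = 2·TP/(2·TP+FP+FN) = 28/50 = 0.560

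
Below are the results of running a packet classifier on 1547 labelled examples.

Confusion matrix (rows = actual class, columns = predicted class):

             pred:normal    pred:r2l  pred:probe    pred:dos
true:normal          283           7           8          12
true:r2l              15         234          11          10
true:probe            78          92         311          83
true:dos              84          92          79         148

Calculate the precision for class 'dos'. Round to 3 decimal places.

0.585

One-vs-rest for 'dos': TP = diagonal; FP = other classes predicted 'dos'; FN = 'dos' predicted as other.
precision = TP/(TP+FP).
dos: TP=148, FP=12+10+83=105 → 148/253 = 0.5850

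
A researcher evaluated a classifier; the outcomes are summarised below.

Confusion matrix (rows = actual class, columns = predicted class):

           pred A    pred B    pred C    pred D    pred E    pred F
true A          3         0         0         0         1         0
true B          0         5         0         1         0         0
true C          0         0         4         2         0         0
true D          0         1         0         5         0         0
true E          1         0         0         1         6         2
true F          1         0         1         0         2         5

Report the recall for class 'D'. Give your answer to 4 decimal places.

0.8333

Take TP from the diagonal, FP from the rest of the 'D' prediction marginal, FN from the rest of the 'D' actual marginal.
recall = TP/(TP+FN).
D: TP=5, FN=0+1+0+0+0=1 → 5/6 = 0.83333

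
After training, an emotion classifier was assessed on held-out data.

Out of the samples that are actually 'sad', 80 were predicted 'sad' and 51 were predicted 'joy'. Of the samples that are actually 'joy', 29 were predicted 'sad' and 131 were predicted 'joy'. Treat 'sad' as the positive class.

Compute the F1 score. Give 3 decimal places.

0.667

Precision = TP/(TP+FP) = 80/109 = 0.7339
Recall = TP/(TP+FN) = 80/131 = 0.6107
F1 = 2·TP/(2·TP+FP+FN) = 160/240 = 0.667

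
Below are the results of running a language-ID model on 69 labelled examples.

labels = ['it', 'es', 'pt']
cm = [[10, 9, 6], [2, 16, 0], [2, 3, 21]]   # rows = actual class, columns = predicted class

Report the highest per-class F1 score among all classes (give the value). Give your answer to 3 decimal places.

0.792

Per-class F1 score (2·TP/(2·TP+FP+FN)):
  it: TP=10, FP=2+2=4, FN=9+6=15 → 20/39 = 0.5128
  es: TP=16, FP=9+3=12, FN=2+0=2 → 32/46 = 0.6957
  pt: TP=21, FP=6+0=6, FN=2+3=5 → 42/53 = 0.7925
Highest is class 'pt' with F1 score = 0.792.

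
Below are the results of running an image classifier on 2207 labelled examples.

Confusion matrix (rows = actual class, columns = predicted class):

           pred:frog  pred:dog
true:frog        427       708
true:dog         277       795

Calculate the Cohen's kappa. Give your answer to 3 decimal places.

0.117

Observed agreement pₒ = trace/N = 1222/2207 = 0.5537
Expected agreement pₑ = Σ (rowᵢ·colᵢ)/N² = (1135·704 + 1072·1503)/2207² = 0.4948
κ = (pₒ − pₑ)/(1 − pₑ) = (0.5537 − 0.4948)/(1 − 0.4948) = 0.117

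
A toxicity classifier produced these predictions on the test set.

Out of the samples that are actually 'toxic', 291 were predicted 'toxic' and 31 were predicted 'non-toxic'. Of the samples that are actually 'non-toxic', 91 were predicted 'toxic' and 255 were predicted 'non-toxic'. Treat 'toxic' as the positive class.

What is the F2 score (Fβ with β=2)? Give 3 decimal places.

0.871

Fβ = (1+β²)·TP / ((1+β²)·TP + β²·FN + FP), with β²=4
= 5·291 / (5·291 + 4·31 + 91) = 0.871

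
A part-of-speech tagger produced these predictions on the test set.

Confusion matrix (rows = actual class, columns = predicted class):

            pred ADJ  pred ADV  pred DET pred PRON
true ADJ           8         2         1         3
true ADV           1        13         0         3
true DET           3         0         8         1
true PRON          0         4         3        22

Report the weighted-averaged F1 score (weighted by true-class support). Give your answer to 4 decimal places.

Per-class F1 score (2·TP/(2·TP+FP+FN)):
  ADJ: TP=8, FP=1+3+0=4, FN=2+1+3=6 → 16/26 = 0.61538
  ADV: TP=13, FP=2+0+4=6, FN=1+0+3=4 → 26/36 = 0.72222
  DET: TP=8, FP=1+0+3=4, FN=3+0+1=4 → 16/24 = 0.66667
  PRON: TP=22, FP=3+3+1=7, FN=0+4+3=7 → 44/58 = 0.75862
Weighted-F1 score = Σ (supportᵢ/N)·F1 scoreᵢ with N=72: (14/72)·0.61538 + (17/72)·0.72222 + (12/72)·0.66667 + (29/72)·0.75862 = 0.7068

0.7068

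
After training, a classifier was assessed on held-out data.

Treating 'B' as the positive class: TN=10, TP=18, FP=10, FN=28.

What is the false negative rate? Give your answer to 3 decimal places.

FNR = FN/(FN+TP) = 28/(28+18) = 0.609

0.609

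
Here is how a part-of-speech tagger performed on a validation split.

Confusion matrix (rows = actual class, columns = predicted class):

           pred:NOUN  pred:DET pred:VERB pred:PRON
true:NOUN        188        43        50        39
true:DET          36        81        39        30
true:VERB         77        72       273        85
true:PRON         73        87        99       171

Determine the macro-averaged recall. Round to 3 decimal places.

Per-class recall (TP/(TP+FN)):
  NOUN: TP=188, FN=43+50+39=132 → 188/320 = 0.5875
  DET: TP=81, FN=36+39+30=105 → 81/186 = 0.4355
  VERB: TP=273, FN=77+72+85=234 → 273/507 = 0.5385
  PRON: TP=171, FN=73+87+99=259 → 171/430 = 0.3977
Macro-recall = mean = (0.5875 + 0.4355 + 0.5385 + 0.3977) / 4 = 0.490

0.490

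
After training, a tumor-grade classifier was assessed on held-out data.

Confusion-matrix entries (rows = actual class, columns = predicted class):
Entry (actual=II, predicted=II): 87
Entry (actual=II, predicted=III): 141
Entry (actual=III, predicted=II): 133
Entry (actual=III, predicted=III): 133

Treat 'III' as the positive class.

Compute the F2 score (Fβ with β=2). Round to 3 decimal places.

0.497

Fβ = (1+β²)·TP / ((1+β²)·TP + β²·FN + FP), with β²=4
= 5·133 / (5·133 + 4·133 + 141) = 0.497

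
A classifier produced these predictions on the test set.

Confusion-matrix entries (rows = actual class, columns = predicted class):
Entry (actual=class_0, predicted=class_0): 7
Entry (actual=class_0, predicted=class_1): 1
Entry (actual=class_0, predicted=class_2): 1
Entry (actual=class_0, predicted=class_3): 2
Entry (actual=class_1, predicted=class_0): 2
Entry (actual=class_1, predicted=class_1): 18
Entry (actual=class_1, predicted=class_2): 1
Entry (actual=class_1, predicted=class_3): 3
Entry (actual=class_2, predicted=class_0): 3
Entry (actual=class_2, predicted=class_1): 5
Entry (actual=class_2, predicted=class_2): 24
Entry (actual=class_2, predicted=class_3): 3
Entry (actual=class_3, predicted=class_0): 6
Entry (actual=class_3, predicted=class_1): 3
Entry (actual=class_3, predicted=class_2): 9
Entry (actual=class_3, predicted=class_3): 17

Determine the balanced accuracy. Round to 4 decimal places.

0.6394

Balanced accuracy = mean of per-class recall.
  class_0: recall = 7/11 = 0.63636
  class_1: recall = 18/24 = 0.75000
  class_2: recall = 24/35 = 0.68571
  class_3: recall = 17/35 = 0.48571
Mean = (0.63636 + 0.75000 + 0.68571 + 0.48571) / 4 = 0.6394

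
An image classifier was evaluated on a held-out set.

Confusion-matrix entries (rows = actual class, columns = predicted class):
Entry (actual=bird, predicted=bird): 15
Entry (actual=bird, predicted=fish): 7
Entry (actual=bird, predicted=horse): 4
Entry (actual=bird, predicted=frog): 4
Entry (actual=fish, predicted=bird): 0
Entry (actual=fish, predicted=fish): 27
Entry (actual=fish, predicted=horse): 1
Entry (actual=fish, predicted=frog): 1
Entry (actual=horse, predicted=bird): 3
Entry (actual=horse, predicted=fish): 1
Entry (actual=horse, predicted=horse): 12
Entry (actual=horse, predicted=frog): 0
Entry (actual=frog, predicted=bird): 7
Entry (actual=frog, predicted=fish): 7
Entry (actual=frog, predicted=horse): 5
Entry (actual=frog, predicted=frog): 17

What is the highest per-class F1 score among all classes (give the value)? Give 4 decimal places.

Per-class F1 score (2·TP/(2·TP+FP+FN)):
  bird: TP=15, FP=0+3+7=10, FN=7+4+4=15 → 30/55 = 0.54545
  fish: TP=27, FP=7+1+7=15, FN=0+1+1=2 → 54/71 = 0.76056
  horse: TP=12, FP=4+1+5=10, FN=3+1+0=4 → 24/38 = 0.63158
  frog: TP=17, FP=4+1+0=5, FN=7+7+5=19 → 34/58 = 0.58621
Highest is class 'fish' with F1 score = 0.7606.

0.7606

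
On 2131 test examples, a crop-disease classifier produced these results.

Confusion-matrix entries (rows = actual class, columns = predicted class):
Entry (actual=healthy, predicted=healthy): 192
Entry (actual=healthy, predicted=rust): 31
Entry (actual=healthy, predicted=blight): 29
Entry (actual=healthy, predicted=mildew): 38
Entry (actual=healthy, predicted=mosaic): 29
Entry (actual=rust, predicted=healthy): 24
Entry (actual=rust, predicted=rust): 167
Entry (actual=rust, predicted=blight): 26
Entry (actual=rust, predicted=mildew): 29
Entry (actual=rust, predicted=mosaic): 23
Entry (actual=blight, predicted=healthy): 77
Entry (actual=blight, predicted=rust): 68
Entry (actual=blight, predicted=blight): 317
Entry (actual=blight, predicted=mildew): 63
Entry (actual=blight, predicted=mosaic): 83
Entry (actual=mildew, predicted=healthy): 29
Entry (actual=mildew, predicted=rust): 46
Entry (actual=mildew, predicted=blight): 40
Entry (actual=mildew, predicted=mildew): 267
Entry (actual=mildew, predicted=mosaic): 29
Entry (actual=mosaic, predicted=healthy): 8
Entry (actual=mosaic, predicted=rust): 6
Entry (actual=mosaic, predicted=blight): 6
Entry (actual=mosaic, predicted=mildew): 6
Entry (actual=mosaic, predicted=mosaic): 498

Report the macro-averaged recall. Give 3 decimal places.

0.669

Per-class recall (TP/(TP+FN)):
  healthy: TP=192, FN=31+29+38+29=127 → 192/319 = 0.6019
  rust: TP=167, FN=24+26+29+23=102 → 167/269 = 0.6208
  blight: TP=317, FN=77+68+63+83=291 → 317/608 = 0.5214
  mildew: TP=267, FN=29+46+40+29=144 → 267/411 = 0.6496
  mosaic: TP=498, FN=8+6+6+6=26 → 498/524 = 0.9504
Macro-recall = mean = (0.6019 + 0.6208 + 0.5214 + 0.6496 + 0.9504) / 5 = 0.669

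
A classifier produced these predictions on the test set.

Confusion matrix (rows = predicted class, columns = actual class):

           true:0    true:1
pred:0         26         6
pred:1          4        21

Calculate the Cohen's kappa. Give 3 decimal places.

0.647

Observed agreement pₒ = trace/N = 47/57 = 0.8246
Expected agreement pₑ = Σ (rowᵢ·colᵢ)/N² = (30·32 + 27·25)/57² = 0.5032
κ = (pₒ − pₑ)/(1 − pₑ) = (0.8246 − 0.5032)/(1 − 0.5032) = 0.647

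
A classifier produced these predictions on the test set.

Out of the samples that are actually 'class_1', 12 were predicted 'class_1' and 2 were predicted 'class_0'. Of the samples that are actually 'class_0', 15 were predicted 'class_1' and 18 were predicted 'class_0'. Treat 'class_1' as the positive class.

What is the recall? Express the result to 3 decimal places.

Recall = TP/(TP+FN) = 12/(12+2) = 12/14 = 0.857

0.857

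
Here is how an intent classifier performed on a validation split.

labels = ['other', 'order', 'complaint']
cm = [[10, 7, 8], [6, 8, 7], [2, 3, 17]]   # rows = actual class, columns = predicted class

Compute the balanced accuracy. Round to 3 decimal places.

0.518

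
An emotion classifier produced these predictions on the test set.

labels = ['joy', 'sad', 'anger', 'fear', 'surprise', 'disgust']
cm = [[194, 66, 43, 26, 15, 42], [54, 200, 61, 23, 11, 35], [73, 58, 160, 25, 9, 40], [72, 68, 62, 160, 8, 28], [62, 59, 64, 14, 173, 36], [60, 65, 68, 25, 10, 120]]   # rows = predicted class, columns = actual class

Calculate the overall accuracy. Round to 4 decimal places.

0.4399

Accuracy = trace / total = (194+200+160+160+173+120=1007) / 2289 = 1007/2289 = 0.4399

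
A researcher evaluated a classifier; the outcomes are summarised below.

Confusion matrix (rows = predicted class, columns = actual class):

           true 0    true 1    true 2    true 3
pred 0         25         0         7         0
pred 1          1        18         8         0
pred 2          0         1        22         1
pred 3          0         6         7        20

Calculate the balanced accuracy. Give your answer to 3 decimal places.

Balanced accuracy = mean of per-class recall.
  0: recall = 25/26 = 0.9615
  1: recall = 18/25 = 0.7200
  2: recall = 22/44 = 0.5000
  3: recall = 20/21 = 0.9524
Mean = (0.9615 + 0.7200 + 0.5000 + 0.9524) / 4 = 0.783

0.783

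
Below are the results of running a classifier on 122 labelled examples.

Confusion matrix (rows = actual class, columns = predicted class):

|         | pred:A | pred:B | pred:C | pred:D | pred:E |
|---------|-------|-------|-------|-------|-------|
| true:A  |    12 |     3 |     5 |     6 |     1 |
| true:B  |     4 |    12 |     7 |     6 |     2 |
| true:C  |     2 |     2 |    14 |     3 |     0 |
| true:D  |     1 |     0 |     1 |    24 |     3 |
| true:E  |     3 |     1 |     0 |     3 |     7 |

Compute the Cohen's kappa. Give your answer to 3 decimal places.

0.450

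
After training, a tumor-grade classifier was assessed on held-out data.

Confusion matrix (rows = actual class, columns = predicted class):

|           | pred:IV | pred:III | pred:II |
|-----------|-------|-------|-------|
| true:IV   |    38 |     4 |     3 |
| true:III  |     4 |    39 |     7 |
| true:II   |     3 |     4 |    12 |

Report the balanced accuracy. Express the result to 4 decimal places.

0.7520

Balanced accuracy = mean of per-class recall.
  IV: recall = 38/45 = 0.84444
  III: recall = 39/50 = 0.78000
  II: recall = 12/19 = 0.63158
Mean = (0.84444 + 0.78000 + 0.63158) / 3 = 0.7520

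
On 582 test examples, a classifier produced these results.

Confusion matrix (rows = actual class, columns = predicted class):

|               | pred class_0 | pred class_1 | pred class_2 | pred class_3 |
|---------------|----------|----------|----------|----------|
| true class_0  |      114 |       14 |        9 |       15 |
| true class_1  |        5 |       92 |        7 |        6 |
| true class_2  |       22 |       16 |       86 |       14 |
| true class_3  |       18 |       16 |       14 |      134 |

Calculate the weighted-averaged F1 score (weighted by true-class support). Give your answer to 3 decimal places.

Per-class F1 score (2·TP/(2·TP+FP+FN)):
  class_0: TP=114, FP=5+22+18=45, FN=14+9+15=38 → 228/311 = 0.7331
  class_1: TP=92, FP=14+16+16=46, FN=5+7+6=18 → 184/248 = 0.7419
  class_2: TP=86, FP=9+7+14=30, FN=22+16+14=52 → 172/254 = 0.6772
  class_3: TP=134, FP=15+6+14=35, FN=18+16+14=48 → 268/351 = 0.7635
Weighted-F1 score = Σ (supportᵢ/N)·F1 scoreᵢ with N=582: (152/582)·0.7331 + (110/582)·0.7419 + (138/582)·0.6772 + (182/582)·0.7635 = 0.731

0.731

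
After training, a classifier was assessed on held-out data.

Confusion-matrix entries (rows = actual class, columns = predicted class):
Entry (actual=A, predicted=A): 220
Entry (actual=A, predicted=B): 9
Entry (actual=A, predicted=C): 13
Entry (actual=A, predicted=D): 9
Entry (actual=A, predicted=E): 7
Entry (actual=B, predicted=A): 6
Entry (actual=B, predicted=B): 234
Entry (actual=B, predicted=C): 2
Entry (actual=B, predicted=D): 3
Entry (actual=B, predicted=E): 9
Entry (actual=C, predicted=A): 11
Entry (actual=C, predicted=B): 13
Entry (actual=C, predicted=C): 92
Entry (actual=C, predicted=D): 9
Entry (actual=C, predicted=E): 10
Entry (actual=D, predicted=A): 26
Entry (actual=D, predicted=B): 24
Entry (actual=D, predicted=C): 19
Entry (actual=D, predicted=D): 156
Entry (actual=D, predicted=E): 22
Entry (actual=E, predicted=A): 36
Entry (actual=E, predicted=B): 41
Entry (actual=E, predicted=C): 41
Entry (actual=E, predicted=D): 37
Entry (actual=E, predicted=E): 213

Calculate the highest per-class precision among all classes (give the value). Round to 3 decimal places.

Per-class precision (TP/(TP+FP)):
  A: TP=220, FP=6+11+26+36=79 → 220/299 = 0.7358
  B: TP=234, FP=9+13+24+41=87 → 234/321 = 0.7290
  C: TP=92, FP=13+2+19+41=75 → 92/167 = 0.5509
  D: TP=156, FP=9+3+9+37=58 → 156/214 = 0.7290
  E: TP=213, FP=7+9+10+22=48 → 213/261 = 0.8161
Highest is class 'E' with precision = 0.816.

0.816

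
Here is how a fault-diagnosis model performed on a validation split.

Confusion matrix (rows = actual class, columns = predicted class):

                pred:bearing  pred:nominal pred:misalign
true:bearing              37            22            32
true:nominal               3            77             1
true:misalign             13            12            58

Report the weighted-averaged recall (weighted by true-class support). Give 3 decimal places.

0.675

Per-class recall (TP/(TP+FN)):
  bearing: TP=37, FN=22+32=54 → 37/91 = 0.4066
  nominal: TP=77, FN=3+1=4 → 77/81 = 0.9506
  misalign: TP=58, FN=13+12=25 → 58/83 = 0.6988
Weighted-recall = Σ (supportᵢ/N)·recallᵢ with N=255: (91/255)·0.4066 + (81/255)·0.9506 + (83/255)·0.6988 = 0.675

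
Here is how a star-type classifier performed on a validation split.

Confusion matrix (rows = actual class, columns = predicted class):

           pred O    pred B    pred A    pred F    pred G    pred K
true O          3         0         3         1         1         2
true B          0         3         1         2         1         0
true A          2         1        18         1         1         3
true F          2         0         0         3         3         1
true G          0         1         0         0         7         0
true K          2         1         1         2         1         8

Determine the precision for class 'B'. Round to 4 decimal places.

0.5000

Treat 'B' as positive and all other classes as negative.
precision = TP/(TP+FP).
B: TP=3, FP=0+1+0+1+1=3 → 3/6 = 0.50000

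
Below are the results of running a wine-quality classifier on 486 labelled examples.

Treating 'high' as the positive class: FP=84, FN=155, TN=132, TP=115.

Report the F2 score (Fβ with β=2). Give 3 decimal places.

0.450

Fβ = (1+β²)·TP / ((1+β²)·TP + β²·FN + FP), with β²=4
= 5·115 / (5·115 + 4·155 + 84) = 0.450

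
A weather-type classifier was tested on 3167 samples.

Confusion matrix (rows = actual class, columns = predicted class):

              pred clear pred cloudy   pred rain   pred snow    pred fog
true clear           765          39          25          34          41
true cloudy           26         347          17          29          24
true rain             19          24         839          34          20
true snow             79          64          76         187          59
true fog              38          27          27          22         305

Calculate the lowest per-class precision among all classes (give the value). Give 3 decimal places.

0.611

Per-class precision (TP/(TP+FP)):
  clear: TP=765, FP=26+19+79+38=162 → 765/927 = 0.8252
  cloudy: TP=347, FP=39+24+64+27=154 → 347/501 = 0.6926
  rain: TP=839, FP=25+17+76+27=145 → 839/984 = 0.8526
  snow: TP=187, FP=34+29+34+22=119 → 187/306 = 0.6111
  fog: TP=305, FP=41+24+20+59=144 → 305/449 = 0.6793
Lowest is class 'snow' with precision = 0.611.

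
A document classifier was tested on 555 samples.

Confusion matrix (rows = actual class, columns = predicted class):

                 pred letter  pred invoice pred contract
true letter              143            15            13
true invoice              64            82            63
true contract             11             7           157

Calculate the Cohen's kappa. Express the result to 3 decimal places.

Observed agreement pₒ = trace/N = 382/555 = 0.6883
Expected agreement pₑ = Σ (rowᵢ·colᵢ)/N² = (171·218 + 209·104 + 175·233)/555² = 0.3240
κ = (pₒ − pₑ)/(1 − pₑ) = (0.6883 − 0.3240)/(1 − 0.3240) = 0.539

0.539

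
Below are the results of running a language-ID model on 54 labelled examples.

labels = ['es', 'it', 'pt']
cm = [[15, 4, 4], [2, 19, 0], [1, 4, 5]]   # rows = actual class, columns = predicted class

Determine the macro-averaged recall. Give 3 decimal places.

0.686

Per-class recall (TP/(TP+FN)):
  es: TP=15, FN=4+4=8 → 15/23 = 0.6522
  it: TP=19, FN=2+0=2 → 19/21 = 0.9048
  pt: TP=5, FN=1+4=5 → 5/10 = 0.5000
Macro-recall = mean = (0.6522 + 0.9048 + 0.5000) / 3 = 0.686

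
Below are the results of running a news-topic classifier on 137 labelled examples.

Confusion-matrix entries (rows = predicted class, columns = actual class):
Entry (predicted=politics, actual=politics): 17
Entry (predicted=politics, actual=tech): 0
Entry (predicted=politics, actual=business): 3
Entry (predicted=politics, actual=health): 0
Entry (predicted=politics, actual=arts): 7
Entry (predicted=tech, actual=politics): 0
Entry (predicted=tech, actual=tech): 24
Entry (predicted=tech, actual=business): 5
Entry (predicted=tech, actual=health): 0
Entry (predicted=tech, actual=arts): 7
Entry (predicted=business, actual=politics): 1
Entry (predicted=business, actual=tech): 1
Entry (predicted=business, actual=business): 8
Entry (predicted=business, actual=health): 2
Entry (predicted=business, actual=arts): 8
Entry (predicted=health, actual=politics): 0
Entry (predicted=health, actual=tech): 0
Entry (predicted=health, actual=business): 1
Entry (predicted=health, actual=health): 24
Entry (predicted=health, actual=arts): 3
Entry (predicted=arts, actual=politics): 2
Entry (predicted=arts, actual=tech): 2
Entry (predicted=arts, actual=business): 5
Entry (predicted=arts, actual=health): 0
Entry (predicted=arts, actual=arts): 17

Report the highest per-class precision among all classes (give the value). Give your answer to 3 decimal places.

0.857

Per-class precision (TP/(TP+FP)):
  politics: TP=17, FP=0+3+0+7=10 → 17/27 = 0.6296
  tech: TP=24, FP=0+5+0+7=12 → 24/36 = 0.6667
  business: TP=8, FP=1+1+2+8=12 → 8/20 = 0.4000
  health: TP=24, FP=0+0+1+3=4 → 24/28 = 0.8571
  arts: TP=17, FP=2+2+5+0=9 → 17/26 = 0.6538
Highest is class 'health' with precision = 0.857.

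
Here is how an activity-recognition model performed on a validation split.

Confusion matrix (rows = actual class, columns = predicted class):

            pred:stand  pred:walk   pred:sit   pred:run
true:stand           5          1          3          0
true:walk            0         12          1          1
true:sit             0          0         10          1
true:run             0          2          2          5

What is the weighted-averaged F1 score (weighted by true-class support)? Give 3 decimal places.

Per-class F1 score (2·TP/(2·TP+FP+FN)):
  stand: TP=5, FP=0+0+0=0, FN=1+3+0=4 → 10/14 = 0.7143
  walk: TP=12, FP=1+0+2=3, FN=0+1+1=2 → 24/29 = 0.8276
  sit: TP=10, FP=3+1+2=6, FN=0+0+1=1 → 20/27 = 0.7407
  run: TP=5, FP=0+1+1=2, FN=0+2+2=4 → 10/16 = 0.6250
Weighted-F1 score = Σ (supportᵢ/N)·F1 scoreᵢ with N=43: (9/43)·0.7143 + (14/43)·0.8276 + (11/43)·0.7407 + (9/43)·0.6250 = 0.739

0.739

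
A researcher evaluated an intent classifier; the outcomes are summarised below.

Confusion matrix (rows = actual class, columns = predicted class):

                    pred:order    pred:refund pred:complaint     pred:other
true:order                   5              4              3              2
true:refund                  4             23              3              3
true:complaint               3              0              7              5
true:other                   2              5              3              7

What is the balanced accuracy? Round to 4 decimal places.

Balanced accuracy = mean of per-class recall.
  order: recall = 5/14 = 0.35714
  refund: recall = 23/33 = 0.69697
  complaint: recall = 7/15 = 0.46667
  other: recall = 7/17 = 0.41176
Mean = (0.35714 + 0.69697 + 0.46667 + 0.41176) / 4 = 0.4831

0.4831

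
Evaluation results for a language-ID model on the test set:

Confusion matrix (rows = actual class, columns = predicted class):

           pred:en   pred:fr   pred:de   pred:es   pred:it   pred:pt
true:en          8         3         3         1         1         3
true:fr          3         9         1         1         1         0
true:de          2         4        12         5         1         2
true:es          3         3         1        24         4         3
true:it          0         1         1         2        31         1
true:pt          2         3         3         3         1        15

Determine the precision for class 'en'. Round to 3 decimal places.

precision = TP/(TP+FP).
en: TP=8, FP=3+2+3+0+2=10 → 8/18 = 0.4444

0.444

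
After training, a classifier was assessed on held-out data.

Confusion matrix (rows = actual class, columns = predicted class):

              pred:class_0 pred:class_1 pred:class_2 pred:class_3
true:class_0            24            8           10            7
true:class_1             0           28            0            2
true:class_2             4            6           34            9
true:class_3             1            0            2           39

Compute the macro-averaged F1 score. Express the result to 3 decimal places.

Per-class F1 score (2·TP/(2·TP+FP+FN)):
  class_0: TP=24, FP=0+4+1=5, FN=8+10+7=25 → 48/78 = 0.6154
  class_1: TP=28, FP=8+6+0=14, FN=0+0+2=2 → 56/72 = 0.7778
  class_2: TP=34, FP=10+0+2=12, FN=4+6+9=19 → 68/99 = 0.6869
  class_3: TP=39, FP=7+2+9=18, FN=1+0+2=3 → 78/99 = 0.7879
Macro-F1 score = mean = (0.6154 + 0.7778 + 0.6869 + 0.7879) / 4 = 0.717

0.717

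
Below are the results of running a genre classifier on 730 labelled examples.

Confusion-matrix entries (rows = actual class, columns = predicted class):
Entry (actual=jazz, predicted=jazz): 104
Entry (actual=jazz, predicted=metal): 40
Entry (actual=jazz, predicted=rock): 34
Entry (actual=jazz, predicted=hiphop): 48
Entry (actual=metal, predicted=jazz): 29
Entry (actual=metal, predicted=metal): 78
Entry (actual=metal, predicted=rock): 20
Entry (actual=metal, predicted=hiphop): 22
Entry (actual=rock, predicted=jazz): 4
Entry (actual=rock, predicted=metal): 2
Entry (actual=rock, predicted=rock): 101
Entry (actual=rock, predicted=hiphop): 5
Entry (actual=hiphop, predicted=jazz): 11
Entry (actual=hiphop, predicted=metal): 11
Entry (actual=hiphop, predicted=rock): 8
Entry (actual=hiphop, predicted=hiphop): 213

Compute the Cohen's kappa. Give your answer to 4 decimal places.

0.5639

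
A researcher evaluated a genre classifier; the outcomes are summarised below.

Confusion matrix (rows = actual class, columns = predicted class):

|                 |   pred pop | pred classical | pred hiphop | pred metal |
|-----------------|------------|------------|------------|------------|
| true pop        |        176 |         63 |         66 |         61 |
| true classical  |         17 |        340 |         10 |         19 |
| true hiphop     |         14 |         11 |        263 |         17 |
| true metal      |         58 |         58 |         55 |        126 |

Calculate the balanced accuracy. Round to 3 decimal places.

Balanced accuracy = mean of per-class recall.
  pop: recall = 176/366 = 0.4809
  classical: recall = 340/386 = 0.8808
  hiphop: recall = 263/305 = 0.8623
  metal: recall = 126/297 = 0.4242
Mean = (0.4809 + 0.8808 + 0.8623 + 0.4242) / 4 = 0.662

0.662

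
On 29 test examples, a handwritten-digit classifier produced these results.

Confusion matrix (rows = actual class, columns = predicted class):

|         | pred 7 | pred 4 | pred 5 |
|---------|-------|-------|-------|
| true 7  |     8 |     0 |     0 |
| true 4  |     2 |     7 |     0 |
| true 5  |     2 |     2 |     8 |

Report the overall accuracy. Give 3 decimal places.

Accuracy = trace / total = (8+7+8=23) / 29 = 23/29 = 0.793

0.793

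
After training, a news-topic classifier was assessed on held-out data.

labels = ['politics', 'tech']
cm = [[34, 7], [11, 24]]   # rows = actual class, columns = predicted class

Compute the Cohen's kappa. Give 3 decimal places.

0.519

Observed agreement pₒ = trace/N = 58/76 = 0.7632
Expected agreement pₑ = Σ (rowᵢ·colᵢ)/N² = (41·45 + 35·31)/76² = 0.5073
κ = (pₒ − pₑ)/(1 − pₑ) = (0.7632 − 0.5073)/(1 − 0.5073) = 0.519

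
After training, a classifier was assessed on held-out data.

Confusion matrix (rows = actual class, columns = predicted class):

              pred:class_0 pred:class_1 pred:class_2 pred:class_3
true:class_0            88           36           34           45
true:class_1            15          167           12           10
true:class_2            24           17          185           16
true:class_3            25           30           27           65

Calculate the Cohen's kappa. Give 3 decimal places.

0.506

Observed agreement pₒ = trace/N = 505/796 = 0.6344
Expected agreement pₑ = Σ (rowᵢ·colᵢ)/N² = (203·152 + 204·250 + 242·258 + 147·136)/796² = 0.2593
κ = (pₒ − pₑ)/(1 − pₑ) = (0.6344 − 0.2593)/(1 − 0.2593) = 0.506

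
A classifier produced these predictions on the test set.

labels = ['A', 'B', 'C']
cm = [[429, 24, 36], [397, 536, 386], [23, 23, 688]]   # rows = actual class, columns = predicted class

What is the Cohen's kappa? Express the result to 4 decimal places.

0.4936

Observed agreement pₒ = trace/N = 1653/2542 = 0.65028
Expected agreement pₑ = Σ (rowᵢ·colᵢ)/N² = (489·849 + 1319·583 + 734·1110)/2542² = 0.30934
κ = (pₒ − pₑ)/(1 − pₑ) = (0.65028 − 0.30934)/(1 − 0.30934) = 0.4936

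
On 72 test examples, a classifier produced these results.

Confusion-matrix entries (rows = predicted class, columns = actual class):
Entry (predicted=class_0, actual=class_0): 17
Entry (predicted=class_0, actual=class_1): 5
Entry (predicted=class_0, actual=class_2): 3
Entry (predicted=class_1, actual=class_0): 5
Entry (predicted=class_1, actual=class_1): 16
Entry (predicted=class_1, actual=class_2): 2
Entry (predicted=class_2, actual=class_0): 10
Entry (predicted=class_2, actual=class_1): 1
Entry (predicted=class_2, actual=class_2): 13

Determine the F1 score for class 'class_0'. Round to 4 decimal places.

0.5965

One-vs-rest for 'class_0': TP = diagonal; FP = other classes predicted 'class_0'; FN = 'class_0' predicted as other.
F1 score = 2·TP/(2·TP+FP+FN).
class_0: TP=17, FP=5+3=8, FN=5+10=15 → 34/57 = 0.59649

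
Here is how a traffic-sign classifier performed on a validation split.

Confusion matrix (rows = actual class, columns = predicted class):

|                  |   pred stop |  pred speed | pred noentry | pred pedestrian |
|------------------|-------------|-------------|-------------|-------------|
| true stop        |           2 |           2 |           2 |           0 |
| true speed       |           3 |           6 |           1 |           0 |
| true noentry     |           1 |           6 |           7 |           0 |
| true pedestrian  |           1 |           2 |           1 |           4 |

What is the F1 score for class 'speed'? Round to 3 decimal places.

0.462

Treat 'speed' as positive and all other classes as negative.
F1 score = 2·TP/(2·TP+FP+FN).
speed: TP=6, FP=2+6+2=10, FN=3+1+0=4 → 12/26 = 0.4615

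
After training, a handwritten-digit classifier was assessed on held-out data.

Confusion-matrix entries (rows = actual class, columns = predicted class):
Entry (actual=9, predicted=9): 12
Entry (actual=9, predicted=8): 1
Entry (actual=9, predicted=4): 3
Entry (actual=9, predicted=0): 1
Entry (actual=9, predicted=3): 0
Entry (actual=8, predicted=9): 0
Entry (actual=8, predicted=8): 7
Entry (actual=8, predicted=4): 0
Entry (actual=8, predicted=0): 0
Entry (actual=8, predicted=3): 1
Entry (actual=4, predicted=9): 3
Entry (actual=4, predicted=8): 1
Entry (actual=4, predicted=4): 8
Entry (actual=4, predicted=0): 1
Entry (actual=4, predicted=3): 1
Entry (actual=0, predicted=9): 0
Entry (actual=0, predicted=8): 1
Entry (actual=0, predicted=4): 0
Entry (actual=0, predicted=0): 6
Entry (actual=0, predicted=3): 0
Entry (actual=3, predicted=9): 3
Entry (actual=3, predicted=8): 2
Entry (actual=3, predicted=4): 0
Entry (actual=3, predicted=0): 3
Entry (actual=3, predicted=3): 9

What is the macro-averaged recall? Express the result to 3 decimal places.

Per-class recall (TP/(TP+FN)):
  9: TP=12, FN=1+3+1+0=5 → 12/17 = 0.7059
  8: TP=7, FN=0+0+0+1=1 → 7/8 = 0.8750
  4: TP=8, FN=3+1+1+1=6 → 8/14 = 0.5714
  0: TP=6, FN=0+1+0+0=1 → 6/7 = 0.8571
  3: TP=9, FN=3+2+0+3=8 → 9/17 = 0.5294
Macro-recall = mean = (0.7059 + 0.8750 + 0.5714 + 0.8571 + 0.5294) / 5 = 0.708

0.708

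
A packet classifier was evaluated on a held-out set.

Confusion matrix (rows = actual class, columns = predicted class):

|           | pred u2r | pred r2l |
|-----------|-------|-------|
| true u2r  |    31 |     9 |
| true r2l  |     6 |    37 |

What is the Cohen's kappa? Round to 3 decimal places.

Observed agreement pₒ = trace/N = 68/83 = 0.8193
Expected agreement pₑ = Σ (rowᵢ·colᵢ)/N² = (40·37 + 43·46)/83² = 0.5020
κ = (pₒ − pₑ)/(1 − pₑ) = (0.8193 − 0.5020)/(1 − 0.5020) = 0.637

0.637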